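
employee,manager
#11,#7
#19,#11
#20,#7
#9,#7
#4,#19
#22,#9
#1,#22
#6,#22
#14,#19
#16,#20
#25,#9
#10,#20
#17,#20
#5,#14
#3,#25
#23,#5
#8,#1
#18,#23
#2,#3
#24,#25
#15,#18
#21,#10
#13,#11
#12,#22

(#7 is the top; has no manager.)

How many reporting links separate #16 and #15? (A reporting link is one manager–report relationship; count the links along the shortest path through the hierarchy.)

9

#16 is 2 levels below #7, and #15 is 7 levels below #7 (their lowest common manager). The shortest path runs up from #16 to #7 and back down to #15: 2 + 7 = 9 links.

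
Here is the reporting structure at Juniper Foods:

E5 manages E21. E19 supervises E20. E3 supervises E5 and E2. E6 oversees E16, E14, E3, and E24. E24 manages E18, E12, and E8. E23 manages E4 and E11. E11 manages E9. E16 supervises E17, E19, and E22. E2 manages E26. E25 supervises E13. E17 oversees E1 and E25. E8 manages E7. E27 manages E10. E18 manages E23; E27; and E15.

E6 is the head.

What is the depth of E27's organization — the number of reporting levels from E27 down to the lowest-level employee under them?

The longest chain under E27 runs E27 → E10, which is 1 level below E27.

1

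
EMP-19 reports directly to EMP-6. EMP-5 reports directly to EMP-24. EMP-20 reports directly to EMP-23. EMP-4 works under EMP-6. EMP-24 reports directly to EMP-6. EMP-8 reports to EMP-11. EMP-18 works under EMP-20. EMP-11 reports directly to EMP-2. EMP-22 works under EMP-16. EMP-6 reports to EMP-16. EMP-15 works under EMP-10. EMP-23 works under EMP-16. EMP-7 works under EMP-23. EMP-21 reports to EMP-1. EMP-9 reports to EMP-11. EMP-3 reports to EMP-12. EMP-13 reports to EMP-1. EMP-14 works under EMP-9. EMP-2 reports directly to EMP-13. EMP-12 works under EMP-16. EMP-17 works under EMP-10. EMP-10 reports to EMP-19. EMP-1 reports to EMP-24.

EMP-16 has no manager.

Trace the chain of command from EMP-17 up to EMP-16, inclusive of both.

EMP-17 -> EMP-10 -> EMP-19 -> EMP-6 -> EMP-16

EMP-17 reports to EMP-10. EMP-10 reports to EMP-19. EMP-19 reports to EMP-6. EMP-6 reports to EMP-16. EMP-16 is at the top.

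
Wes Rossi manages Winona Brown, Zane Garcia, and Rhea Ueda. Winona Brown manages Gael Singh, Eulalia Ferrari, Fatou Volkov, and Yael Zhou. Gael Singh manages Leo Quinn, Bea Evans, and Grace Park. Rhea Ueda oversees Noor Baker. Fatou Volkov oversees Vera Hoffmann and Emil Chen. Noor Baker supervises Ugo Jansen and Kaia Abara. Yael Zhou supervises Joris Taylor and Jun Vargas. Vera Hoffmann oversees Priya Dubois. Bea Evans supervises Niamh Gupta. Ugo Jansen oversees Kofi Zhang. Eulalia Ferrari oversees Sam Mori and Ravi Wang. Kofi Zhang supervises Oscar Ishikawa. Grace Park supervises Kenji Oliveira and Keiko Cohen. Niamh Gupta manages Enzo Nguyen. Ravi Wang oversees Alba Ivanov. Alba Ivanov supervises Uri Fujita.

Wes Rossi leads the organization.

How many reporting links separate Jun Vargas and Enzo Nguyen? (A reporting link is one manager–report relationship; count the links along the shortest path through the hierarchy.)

Jun Vargas is 2 levels below Winona Brown, and Enzo Nguyen is 4 levels below Winona Brown (their lowest common manager). The shortest path runs up from Jun Vargas to Winona Brown and back down to Enzo Nguyen: 2 + 4 = 6 links.

6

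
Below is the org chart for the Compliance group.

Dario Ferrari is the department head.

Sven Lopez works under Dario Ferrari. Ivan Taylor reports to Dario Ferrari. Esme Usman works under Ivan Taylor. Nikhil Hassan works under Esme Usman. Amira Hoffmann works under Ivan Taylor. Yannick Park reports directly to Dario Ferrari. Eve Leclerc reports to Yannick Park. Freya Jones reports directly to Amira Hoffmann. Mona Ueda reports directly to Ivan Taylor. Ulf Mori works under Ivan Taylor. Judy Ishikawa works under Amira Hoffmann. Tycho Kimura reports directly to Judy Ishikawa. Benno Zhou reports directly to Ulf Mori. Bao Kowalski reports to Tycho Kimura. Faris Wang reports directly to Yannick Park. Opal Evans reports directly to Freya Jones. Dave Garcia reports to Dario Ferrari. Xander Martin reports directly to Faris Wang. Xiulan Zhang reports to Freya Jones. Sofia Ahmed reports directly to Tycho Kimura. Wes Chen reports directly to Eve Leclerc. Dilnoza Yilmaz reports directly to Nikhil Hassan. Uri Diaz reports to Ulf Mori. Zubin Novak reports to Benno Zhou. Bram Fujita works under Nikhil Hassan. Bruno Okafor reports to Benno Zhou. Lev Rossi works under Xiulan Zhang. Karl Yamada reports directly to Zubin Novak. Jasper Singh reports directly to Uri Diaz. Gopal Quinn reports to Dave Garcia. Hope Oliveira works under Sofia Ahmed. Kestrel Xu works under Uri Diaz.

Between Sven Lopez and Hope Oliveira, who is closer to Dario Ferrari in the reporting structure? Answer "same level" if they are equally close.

Sven Lopez is 1 level below Dario Ferrari; Hope Oliveira is 6. Sven Lopez is higher.

Sven Lopez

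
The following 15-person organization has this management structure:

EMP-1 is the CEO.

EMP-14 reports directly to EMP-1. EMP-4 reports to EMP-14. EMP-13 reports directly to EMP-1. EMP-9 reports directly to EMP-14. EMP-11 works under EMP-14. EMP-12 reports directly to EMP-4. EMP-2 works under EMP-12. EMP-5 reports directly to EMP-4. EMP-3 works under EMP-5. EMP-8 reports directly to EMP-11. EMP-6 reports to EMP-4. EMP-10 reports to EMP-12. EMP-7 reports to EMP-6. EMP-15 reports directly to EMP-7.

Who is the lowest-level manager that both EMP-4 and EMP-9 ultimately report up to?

EMP-14

EMP-4's chain of managers is EMP-14, EMP-1. EMP-9's chain of managers is EMP-14, EMP-1. The first manager that appears in both chains is EMP-14.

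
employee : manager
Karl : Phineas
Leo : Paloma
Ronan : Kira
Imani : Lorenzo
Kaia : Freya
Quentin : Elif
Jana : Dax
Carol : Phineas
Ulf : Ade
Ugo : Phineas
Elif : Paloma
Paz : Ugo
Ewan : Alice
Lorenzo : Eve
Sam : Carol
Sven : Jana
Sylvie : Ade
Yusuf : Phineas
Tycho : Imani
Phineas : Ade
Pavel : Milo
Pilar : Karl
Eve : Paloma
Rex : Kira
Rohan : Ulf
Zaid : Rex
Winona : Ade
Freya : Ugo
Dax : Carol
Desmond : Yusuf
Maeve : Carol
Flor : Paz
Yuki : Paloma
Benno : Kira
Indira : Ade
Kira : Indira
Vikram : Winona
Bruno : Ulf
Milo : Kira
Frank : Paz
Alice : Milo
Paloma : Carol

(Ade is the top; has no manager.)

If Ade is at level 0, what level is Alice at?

4

Chain from Alice up to Ade: Alice → Milo → Kira → Indira → Ade. That is 4 steps up, so Alice is 4 levels below Ade.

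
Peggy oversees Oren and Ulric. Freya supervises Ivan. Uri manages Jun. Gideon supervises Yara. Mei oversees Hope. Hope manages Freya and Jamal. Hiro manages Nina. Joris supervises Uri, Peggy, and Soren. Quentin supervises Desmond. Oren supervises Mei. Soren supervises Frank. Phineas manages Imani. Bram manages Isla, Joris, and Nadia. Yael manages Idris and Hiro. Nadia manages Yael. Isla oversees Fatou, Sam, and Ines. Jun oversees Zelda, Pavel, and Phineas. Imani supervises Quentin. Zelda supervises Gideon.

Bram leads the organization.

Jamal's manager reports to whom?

Mei

Jamal reports to Hope, and Hope reports to Mei. So Jamal's skip-level manager is Mei.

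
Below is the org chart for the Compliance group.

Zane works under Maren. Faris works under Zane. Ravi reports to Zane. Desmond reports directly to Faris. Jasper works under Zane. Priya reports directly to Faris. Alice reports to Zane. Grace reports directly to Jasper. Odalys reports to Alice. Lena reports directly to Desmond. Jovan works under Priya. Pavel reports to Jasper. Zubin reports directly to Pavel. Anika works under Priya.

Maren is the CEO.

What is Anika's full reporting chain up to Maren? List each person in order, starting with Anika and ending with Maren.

Anika -> Priya -> Faris -> Zane -> Maren

Anika reports to Priya. Priya reports to Faris. Faris reports to Zane. Zane reports to Maren. Maren is at the top.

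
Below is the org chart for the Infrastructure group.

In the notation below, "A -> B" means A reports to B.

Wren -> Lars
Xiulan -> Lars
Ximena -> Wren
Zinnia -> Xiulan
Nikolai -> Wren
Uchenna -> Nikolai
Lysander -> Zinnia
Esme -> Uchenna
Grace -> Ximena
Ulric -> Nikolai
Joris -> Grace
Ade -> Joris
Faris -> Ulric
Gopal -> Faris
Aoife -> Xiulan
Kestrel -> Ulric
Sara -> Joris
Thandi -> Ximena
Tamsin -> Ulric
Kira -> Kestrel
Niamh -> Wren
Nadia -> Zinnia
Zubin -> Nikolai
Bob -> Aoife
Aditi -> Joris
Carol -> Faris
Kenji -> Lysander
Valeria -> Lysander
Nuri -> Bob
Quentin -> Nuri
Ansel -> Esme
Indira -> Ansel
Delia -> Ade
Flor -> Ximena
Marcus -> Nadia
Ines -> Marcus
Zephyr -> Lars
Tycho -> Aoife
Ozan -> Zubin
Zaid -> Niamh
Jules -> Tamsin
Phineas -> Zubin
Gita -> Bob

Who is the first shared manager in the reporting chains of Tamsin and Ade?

Tamsin's chain of managers is Ulric, Nikolai, Wren, Lars. Ade's chain of managers is Joris, Grace, Ximena, Wren, Lars. The first manager that appears in both chains is Wren.

Wren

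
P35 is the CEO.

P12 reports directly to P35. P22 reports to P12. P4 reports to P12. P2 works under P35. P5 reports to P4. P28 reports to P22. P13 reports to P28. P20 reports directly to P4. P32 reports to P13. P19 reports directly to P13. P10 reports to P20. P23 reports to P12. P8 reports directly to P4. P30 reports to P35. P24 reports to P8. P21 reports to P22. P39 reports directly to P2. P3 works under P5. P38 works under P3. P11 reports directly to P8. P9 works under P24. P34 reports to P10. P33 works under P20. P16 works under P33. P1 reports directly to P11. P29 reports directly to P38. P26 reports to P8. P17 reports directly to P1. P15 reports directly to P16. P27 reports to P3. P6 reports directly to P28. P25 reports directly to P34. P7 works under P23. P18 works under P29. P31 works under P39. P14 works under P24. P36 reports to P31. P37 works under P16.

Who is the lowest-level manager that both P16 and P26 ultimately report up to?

P4

P16's chain of managers is P33, P20, P4, P12, P35. P26's chain of managers is P8, P4, P12, P35. The first manager that appears in both chains is P4.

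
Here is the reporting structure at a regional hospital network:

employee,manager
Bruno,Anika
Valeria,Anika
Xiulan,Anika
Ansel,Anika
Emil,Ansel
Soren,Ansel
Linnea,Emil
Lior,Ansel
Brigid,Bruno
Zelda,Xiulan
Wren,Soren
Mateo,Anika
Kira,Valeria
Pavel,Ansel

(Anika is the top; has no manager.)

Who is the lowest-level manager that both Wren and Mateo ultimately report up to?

Anika

Wren's chain of managers is Soren, Ansel, Anika. Mateo's chain of managers is Anika. The first manager that appears in both chains is Anika.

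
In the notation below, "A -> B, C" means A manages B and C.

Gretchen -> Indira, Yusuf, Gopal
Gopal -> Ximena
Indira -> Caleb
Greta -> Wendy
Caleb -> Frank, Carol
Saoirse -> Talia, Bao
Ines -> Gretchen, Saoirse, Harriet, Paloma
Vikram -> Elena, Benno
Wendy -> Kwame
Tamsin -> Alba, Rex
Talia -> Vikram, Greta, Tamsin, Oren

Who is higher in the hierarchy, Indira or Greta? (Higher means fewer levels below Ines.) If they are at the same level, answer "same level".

Indira is 2 levels below Ines; Greta is 3. Indira is higher.

Indira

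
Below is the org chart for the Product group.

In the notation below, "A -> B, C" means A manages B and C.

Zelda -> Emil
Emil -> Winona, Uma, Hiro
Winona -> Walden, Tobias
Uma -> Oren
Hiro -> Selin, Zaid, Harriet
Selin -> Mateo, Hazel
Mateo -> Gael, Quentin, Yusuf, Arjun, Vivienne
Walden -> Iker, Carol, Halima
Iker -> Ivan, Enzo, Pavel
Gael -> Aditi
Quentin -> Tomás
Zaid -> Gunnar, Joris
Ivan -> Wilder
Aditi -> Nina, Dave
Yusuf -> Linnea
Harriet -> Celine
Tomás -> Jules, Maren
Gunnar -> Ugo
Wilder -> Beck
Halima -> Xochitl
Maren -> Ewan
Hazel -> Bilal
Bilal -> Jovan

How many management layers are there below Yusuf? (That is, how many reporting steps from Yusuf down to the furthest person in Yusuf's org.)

The longest chain under Yusuf runs Yusuf → Linnea, which is 1 level below Yusuf.

1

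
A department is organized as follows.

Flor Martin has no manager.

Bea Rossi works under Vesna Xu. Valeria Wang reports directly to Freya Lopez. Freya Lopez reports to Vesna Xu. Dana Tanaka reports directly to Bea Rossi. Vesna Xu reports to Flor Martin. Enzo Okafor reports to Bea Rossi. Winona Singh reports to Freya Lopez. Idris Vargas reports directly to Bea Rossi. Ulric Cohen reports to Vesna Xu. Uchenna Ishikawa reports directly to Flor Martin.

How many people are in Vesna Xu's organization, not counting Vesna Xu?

Vesna Xu directly manages Bea Rossi, Freya Lopez, Ulric Cohen. Under Bea Rossi: Idris Vargas, Enzo Okafor, Dana Tanaka (3). Under Freya Lopez: Valeria Wang, Winona Singh (2). Ulric Cohen has no reports. So Vesna Xu's organization is 3 direct reports plus everyone under them: 4 + 3 + 1 = 8.

8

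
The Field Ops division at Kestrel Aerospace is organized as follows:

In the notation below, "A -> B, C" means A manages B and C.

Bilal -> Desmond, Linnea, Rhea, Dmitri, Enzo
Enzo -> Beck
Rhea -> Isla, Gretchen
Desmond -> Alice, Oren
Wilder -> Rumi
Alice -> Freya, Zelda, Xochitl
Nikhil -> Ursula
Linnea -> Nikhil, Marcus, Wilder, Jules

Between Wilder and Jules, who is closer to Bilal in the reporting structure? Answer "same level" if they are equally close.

same level

Both Wilder and Jules are 2 levels below Bilal.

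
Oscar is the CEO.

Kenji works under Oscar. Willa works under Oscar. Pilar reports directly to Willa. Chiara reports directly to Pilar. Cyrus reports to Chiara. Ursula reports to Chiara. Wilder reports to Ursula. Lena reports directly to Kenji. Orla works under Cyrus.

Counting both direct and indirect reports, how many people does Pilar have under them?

5

Pilar directly manages Chiara. Under Chiara: Ursula, Wilder, Cyrus, Orla (4). That's 5 in total.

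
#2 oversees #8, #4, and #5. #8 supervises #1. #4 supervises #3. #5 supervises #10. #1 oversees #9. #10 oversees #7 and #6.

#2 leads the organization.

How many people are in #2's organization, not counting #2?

9

#2 directly manages #8, #4, #5. Under #8: #1, #9 (2). Under #4: #3 (1). Under #5: #10, #6, #7 (3). So #2's organization is 3 direct reports plus everyone under them: 3 + 2 + 4 = 9.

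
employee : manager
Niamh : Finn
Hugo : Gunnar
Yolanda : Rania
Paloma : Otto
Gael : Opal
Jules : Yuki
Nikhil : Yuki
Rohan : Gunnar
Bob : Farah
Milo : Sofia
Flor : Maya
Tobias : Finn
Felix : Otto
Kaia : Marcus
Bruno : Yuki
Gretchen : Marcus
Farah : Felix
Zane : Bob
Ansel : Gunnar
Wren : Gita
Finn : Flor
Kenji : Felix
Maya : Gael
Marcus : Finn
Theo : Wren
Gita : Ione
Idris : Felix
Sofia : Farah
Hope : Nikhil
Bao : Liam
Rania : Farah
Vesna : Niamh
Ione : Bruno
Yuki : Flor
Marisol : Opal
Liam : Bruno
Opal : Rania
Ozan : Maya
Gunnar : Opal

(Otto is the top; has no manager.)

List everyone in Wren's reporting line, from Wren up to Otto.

Wren -> Gita -> Ione -> Bruno -> Yuki -> Flor -> Maya -> Gael -> Opal -> Rania -> Farah -> Felix -> Otto

Wren reports to Gita. Gita reports to Ione. Ione reports to Bruno. Bruno reports to Yuki. Yuki reports to Flor. Flor reports to Maya. Maya reports to Gael. Gael reports to Opal. Opal reports to Rania. Rania reports to Farah. Farah reports to Felix. Felix reports to Otto. Otto is at the top.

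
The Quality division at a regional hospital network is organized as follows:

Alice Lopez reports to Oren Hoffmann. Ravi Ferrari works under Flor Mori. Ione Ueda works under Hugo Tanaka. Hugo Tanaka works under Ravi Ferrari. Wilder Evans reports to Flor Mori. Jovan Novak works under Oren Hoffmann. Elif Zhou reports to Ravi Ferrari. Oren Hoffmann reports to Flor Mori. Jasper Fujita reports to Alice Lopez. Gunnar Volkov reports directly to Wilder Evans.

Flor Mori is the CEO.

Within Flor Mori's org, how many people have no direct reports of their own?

The people in Flor Mori's organization with no one reporting to them are Elif Zhou, Ione Ueda, Gunnar Volkov, Jovan Novak, Jasper Fujita. That is 5.

5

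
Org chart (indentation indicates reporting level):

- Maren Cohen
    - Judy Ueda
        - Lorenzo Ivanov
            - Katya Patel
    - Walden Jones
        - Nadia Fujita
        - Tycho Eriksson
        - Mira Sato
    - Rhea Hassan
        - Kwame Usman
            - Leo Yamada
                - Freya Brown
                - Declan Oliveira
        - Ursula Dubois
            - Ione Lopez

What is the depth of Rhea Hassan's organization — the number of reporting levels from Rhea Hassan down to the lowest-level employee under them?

3

The longest chain under Rhea Hassan runs Rhea Hassan → Kwame Usman → Leo Yamada → Declan Oliveira, which is 3 levels below Rhea Hassan.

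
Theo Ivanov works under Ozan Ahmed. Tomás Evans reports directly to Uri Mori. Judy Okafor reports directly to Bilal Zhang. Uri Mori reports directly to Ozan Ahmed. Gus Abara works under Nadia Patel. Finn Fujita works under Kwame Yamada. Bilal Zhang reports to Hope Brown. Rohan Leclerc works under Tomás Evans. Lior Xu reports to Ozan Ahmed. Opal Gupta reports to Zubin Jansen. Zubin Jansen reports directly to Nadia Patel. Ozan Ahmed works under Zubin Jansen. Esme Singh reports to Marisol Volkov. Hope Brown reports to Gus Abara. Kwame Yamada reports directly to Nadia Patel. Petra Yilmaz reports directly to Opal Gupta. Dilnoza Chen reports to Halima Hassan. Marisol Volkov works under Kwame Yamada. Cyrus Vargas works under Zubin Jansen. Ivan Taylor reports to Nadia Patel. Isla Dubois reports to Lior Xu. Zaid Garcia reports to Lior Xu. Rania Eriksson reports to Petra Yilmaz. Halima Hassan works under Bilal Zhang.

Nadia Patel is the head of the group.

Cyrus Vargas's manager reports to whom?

Cyrus Vargas reports to Zubin Jansen, and Zubin Jansen reports to Nadia Patel. So Cyrus Vargas's skip-level manager is Nadia Patel.

Nadia Patel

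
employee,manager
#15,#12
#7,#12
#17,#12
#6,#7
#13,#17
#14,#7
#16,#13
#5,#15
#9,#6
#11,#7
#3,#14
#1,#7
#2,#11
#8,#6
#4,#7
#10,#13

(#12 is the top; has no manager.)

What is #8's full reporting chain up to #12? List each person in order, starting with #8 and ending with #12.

#8 reports to #6. #6 reports to #7. #7 reports to #12. #12 is at the top.

#8 -> #6 -> #7 -> #12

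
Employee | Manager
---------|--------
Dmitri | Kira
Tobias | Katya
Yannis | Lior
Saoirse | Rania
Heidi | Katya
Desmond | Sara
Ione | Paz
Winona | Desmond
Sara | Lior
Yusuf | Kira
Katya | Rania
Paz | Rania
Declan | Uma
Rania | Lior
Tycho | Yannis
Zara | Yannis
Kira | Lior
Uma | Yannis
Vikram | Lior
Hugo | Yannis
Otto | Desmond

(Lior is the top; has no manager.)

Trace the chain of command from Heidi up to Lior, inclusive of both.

Heidi -> Katya -> Rania -> Lior

Heidi reports to Katya. Katya reports to Rania. Rania reports to Lior. Lior is at the top.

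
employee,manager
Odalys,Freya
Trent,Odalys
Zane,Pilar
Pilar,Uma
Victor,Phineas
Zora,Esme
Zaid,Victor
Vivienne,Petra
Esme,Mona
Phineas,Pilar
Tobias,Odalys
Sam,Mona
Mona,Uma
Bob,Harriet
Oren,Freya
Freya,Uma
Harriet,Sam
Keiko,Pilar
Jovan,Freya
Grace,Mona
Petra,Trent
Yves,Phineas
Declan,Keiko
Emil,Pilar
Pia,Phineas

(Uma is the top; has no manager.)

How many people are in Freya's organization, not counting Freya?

Freya directly manages Odalys, Oren, Jovan. Under Odalys: Tobias, Trent, Petra, Vivienne (4). Oren has no reports. Jovan has no reports. So Freya's organization is 3 direct reports plus everyone under them: 5 + 1 + 1 = 7.

7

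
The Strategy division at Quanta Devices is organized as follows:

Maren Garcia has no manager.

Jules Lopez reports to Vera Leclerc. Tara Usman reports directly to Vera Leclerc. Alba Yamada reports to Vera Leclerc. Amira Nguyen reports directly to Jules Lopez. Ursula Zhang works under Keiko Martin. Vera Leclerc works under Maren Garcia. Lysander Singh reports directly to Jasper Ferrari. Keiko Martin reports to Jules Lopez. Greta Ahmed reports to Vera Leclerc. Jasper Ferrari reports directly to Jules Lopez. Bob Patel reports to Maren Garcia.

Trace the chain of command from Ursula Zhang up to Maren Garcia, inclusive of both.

Ursula Zhang reports to Keiko Martin. Keiko Martin reports to Jules Lopez. Jules Lopez reports to Vera Leclerc. Vera Leclerc reports to Maren Garcia. Maren Garcia is at the top.

Ursula Zhang -> Keiko Martin -> Jules Lopez -> Vera Leclerc -> Maren Garcia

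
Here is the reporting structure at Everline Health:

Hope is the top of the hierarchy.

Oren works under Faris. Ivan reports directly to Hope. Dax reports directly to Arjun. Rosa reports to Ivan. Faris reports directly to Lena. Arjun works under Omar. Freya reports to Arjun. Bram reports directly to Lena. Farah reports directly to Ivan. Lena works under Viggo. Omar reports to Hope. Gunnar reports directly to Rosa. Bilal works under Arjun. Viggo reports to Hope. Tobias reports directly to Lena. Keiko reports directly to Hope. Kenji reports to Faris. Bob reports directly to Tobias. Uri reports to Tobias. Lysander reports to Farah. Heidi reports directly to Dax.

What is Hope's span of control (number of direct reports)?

Hope directly manages Omar, Viggo, Keiko, Ivan. That is 4 direct reports.

4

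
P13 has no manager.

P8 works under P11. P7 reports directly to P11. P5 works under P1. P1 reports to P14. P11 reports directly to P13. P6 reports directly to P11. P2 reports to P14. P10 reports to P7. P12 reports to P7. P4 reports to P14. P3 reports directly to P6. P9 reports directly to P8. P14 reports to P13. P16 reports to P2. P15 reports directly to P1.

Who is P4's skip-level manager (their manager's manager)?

P13

P4 reports to P14, and P14 reports to P13. So P4's skip-level manager is P13.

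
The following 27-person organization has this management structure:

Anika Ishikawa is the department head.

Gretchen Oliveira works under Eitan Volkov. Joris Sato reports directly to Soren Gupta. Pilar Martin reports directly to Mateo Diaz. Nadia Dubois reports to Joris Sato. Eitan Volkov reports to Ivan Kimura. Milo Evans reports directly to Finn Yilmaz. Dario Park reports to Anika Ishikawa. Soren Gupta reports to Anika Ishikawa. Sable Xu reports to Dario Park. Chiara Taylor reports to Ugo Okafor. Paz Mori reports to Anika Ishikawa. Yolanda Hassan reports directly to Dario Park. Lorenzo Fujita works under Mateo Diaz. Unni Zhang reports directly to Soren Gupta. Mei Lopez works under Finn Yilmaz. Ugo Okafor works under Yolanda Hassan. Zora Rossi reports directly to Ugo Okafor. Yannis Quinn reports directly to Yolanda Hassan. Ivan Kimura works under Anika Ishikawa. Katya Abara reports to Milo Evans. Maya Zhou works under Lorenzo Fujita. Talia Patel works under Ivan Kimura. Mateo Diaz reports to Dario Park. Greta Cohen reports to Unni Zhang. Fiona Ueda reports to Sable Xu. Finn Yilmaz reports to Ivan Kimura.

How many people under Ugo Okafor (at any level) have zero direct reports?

The people in Ugo Okafor's organization with no one reporting to them are Chiara Taylor, Zora Rossi. That is 2.

2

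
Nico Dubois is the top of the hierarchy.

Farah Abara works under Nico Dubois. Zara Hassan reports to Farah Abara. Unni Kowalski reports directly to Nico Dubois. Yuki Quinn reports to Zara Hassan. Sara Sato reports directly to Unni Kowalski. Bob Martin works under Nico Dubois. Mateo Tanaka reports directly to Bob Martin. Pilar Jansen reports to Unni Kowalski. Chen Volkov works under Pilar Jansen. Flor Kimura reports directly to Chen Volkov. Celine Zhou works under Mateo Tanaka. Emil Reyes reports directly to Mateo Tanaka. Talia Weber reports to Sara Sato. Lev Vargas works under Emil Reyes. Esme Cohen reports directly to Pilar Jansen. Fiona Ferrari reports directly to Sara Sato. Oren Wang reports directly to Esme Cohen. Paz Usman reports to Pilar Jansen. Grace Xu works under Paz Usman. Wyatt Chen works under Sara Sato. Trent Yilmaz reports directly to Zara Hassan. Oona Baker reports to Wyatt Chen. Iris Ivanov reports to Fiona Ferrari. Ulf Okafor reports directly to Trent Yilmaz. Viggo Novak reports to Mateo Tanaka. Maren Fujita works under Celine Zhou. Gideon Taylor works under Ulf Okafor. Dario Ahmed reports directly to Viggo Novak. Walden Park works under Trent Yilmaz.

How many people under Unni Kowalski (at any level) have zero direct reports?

The people in Unni Kowalski's organization with no one reporting to them are Grace Xu, Oren Wang, Flor Kimura, Oona Baker, Iris Ivanov, Talia Weber. That is 6.

6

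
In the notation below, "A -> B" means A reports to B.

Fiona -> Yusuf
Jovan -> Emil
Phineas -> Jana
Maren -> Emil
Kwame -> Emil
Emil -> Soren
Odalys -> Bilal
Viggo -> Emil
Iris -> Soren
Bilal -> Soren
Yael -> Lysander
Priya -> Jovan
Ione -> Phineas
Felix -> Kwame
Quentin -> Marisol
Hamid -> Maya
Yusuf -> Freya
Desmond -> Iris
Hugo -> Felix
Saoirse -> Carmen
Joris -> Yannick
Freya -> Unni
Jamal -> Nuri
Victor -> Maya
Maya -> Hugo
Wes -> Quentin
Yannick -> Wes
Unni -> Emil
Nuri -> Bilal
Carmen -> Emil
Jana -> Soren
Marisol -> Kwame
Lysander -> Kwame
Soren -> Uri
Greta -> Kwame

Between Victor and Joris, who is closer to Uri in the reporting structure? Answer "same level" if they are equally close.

Victor

Victor is 7 levels below Uri; Joris is 8. Victor is higher.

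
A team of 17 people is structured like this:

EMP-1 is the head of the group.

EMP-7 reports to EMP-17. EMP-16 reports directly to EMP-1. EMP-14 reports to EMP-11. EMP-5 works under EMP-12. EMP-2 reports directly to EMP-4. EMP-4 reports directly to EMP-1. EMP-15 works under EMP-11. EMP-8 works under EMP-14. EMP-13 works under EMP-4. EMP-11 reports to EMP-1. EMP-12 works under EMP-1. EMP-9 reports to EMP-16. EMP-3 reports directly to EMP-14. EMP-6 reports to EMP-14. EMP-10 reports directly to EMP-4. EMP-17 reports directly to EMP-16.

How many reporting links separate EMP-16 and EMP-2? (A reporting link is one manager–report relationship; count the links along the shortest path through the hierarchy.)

3

EMP-16 is 1 level below EMP-1, and EMP-2 is 2 levels below EMP-1 (their lowest common manager). The shortest path runs up from EMP-16 to EMP-1 and back down to EMP-2: 1 + 2 = 3 links.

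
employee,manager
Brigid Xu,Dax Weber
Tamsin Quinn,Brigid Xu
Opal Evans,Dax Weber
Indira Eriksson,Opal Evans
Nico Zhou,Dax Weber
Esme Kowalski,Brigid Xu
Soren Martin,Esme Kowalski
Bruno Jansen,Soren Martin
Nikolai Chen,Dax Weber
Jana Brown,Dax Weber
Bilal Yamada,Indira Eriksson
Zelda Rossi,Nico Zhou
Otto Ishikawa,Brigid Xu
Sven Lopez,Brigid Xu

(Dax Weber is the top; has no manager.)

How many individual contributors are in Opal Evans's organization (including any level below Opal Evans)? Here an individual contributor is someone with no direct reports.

1

The only person in Opal Evans's organization with no one reporting to them is Bilal Yamada. That is 1.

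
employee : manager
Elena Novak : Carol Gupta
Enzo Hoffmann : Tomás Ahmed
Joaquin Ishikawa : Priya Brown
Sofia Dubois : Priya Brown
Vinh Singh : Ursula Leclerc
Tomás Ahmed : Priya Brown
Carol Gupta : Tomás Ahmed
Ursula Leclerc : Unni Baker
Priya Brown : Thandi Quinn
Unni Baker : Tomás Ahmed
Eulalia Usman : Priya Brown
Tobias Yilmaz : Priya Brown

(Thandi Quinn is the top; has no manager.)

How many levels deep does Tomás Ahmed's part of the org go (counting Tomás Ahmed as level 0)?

The longest chain under Tomás Ahmed runs Tomás Ahmed → Unni Baker → Ursula Leclerc → Vinh Singh, which is 3 levels below Tomás Ahmed.

3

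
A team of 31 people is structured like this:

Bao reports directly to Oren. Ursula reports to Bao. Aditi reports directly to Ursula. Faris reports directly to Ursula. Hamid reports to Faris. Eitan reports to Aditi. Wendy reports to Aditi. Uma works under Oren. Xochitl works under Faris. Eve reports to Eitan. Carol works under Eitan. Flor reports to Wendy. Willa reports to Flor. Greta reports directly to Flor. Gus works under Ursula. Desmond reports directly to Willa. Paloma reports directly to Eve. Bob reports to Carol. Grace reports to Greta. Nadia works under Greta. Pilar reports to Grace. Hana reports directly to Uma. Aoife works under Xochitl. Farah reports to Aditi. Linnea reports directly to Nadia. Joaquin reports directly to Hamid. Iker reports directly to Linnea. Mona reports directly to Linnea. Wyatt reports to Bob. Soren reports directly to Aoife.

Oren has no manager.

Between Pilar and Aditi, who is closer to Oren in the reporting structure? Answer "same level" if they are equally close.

Aditi

Pilar is 8 levels below Oren; Aditi is 3. Aditi is higher.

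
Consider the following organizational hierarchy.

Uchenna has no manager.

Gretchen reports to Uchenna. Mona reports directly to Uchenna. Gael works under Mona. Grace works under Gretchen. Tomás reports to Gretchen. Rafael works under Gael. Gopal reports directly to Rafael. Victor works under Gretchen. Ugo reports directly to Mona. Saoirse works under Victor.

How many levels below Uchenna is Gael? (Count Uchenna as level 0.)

2

Chain from Gael up to Uchenna: Gael → Mona → Uchenna. That is 2 steps up, so Gael is 2 levels below Uchenna.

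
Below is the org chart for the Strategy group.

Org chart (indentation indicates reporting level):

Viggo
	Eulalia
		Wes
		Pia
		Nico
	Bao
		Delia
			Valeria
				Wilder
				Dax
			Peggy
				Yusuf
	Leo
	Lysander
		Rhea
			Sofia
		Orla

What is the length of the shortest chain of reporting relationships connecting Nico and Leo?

3

Nico is 2 levels below Viggo, and Leo is 1 level below Viggo (their lowest common manager). The shortest path runs up from Nico to Viggo and back down to Leo: 2 + 1 = 3 links.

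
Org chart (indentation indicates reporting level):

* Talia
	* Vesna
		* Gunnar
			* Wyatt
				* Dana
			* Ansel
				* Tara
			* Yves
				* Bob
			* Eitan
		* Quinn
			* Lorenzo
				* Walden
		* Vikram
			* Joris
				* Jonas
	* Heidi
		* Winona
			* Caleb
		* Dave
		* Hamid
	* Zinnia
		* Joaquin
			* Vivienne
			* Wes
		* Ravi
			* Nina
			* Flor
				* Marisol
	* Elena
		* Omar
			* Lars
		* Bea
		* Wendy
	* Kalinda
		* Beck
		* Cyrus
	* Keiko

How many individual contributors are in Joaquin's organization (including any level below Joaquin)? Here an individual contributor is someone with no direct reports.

2

The people in Joaquin's organization with no one reporting to them are Wes, Vivienne. That is 2.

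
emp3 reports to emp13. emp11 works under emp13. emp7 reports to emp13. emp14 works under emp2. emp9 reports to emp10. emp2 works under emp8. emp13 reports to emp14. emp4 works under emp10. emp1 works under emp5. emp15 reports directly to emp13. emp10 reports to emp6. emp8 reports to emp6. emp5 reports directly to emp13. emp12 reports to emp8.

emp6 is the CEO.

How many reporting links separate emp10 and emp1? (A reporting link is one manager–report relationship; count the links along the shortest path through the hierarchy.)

emp10 is 1 level below emp6, and emp1 is 6 levels below emp6 (their lowest common manager). The shortest path runs up from emp10 to emp6 and back down to emp1: 1 + 6 = 7 links.

7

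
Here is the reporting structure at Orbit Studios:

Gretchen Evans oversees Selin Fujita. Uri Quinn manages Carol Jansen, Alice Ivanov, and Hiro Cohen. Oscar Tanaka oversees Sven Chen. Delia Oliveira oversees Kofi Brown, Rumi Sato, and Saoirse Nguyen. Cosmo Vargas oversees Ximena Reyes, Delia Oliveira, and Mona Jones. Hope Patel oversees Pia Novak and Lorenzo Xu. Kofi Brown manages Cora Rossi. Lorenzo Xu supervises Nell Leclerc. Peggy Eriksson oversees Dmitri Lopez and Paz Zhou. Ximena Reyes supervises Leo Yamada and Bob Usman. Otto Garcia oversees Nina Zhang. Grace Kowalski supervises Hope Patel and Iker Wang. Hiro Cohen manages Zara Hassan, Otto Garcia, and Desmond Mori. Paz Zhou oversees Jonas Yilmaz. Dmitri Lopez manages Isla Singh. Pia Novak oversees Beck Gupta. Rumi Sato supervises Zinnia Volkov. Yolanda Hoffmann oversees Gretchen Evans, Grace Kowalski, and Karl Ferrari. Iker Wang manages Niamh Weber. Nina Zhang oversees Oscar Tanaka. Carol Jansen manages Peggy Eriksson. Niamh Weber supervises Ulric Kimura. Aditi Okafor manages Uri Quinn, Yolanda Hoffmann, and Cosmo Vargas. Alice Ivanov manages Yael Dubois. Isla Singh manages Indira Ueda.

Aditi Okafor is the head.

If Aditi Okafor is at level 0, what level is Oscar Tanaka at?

Chain from Oscar Tanaka up to Aditi Okafor: Oscar Tanaka → Nina Zhang → Otto Garcia → Hiro Cohen → Uri Quinn → Aditi Okafor. That is 5 steps up, so Oscar Tanaka is 5 levels below Aditi Okafor.

5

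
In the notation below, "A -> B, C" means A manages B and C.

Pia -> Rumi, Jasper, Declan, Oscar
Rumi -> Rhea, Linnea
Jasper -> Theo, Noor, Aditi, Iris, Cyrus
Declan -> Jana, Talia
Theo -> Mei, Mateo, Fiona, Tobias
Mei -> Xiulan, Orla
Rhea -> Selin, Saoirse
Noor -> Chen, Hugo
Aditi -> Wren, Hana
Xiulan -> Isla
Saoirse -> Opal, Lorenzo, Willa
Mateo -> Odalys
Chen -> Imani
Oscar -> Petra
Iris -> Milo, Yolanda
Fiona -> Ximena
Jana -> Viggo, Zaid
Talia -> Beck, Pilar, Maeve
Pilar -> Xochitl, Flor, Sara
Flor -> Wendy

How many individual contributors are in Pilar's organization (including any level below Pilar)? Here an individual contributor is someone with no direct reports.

3

The people in Pilar's organization with no one reporting to them are Sara, Wendy, Xochitl. That is 3.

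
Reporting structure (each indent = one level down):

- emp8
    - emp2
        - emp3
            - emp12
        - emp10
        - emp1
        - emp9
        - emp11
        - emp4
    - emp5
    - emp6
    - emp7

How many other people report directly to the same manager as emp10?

5

emp10 reports to emp2. emp2's other direct reports are emp3, emp1, emp9, emp11, emp4 — 5 peers.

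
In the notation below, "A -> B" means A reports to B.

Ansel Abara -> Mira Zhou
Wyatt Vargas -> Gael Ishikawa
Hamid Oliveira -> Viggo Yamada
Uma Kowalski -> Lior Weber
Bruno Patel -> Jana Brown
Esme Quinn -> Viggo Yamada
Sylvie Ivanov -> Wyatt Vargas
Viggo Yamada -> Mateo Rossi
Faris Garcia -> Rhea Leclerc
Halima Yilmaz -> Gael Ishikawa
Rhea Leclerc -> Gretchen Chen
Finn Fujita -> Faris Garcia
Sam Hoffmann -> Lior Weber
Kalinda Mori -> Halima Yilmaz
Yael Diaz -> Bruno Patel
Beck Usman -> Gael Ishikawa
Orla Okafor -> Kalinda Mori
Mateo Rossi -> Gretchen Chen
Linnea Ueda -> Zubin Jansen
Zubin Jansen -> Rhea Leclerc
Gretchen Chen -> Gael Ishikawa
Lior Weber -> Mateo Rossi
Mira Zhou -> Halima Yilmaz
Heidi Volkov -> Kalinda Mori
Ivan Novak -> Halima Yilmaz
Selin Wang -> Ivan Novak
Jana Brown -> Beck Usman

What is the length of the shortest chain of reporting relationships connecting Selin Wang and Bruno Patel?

Selin Wang is 3 levels below Gael Ishikawa, and Bruno Patel is 3 levels below Gael Ishikawa (their lowest common manager). The shortest path runs up from Selin Wang to Gael Ishikawa and back down to Bruno Patel: 3 + 3 = 6 links.

6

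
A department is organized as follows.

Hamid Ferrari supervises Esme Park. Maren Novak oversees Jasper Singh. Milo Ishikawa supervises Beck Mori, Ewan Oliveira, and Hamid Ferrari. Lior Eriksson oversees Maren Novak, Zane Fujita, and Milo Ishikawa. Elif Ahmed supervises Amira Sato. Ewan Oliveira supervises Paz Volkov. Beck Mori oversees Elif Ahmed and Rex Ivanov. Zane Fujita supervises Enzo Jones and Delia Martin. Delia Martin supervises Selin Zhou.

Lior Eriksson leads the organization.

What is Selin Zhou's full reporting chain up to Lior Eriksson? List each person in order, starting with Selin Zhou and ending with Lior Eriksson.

Selin Zhou -> Delia Martin -> Zane Fujita -> Lior Eriksson

Selin Zhou reports to Delia Martin. Delia Martin reports to Zane Fujita. Zane Fujita reports to Lior Eriksson. Lior Eriksson is at the top.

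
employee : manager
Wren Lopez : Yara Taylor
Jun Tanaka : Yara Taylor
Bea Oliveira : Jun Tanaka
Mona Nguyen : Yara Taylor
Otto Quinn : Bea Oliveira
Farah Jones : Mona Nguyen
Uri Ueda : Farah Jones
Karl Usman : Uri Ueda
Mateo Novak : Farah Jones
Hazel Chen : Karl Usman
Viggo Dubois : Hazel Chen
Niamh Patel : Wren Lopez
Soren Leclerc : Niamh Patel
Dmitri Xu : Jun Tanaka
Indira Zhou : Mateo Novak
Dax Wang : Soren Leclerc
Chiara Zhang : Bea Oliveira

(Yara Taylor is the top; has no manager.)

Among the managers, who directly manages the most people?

Yara Taylor

Direct-report counts: Yara Taylor has 3; Mona Nguyen has 1; Farah Jones has 2; Mateo Novak has 1; Uri Ueda has 1; Karl Usman has 1; Hazel Chen has 1; Jun Tanaka has 2; Bea Oliveira has 2; Wren Lopez has 1; Niamh Patel has 1; Soren Leclerc has 1. The largest is 3, held by Yara Taylor.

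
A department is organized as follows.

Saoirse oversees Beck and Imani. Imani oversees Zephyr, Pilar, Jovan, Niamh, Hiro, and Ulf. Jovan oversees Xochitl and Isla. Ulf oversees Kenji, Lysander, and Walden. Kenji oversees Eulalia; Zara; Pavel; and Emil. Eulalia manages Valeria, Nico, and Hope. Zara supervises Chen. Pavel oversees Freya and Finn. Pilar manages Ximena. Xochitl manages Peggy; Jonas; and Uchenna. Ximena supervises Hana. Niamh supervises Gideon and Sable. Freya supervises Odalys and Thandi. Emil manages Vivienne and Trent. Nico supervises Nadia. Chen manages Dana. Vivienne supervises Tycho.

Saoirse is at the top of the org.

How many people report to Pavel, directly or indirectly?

4

Pavel directly manages Freya, Finn. Under Freya: Thandi, Odalys (2). Finn has no reports. So Pavel's organization is 2 direct reports plus everyone under them: 3 + 1 = 4.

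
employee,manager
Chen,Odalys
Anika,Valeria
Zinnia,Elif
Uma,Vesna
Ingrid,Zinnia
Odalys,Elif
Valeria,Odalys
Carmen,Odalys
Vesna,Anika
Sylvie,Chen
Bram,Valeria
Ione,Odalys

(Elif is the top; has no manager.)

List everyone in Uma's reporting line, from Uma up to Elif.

Uma reports to Vesna. Vesna reports to Anika. Anika reports to Valeria. Valeria reports to Odalys. Odalys reports to Elif. Elif is at the top.

Uma -> Vesna -> Anika -> Valeria -> Odalys -> Elif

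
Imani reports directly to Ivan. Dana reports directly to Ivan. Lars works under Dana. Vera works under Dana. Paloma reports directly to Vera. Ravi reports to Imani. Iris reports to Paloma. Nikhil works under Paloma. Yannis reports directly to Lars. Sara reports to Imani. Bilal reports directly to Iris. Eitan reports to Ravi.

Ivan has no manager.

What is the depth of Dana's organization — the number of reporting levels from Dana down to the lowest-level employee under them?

4

The longest chain under Dana runs Dana → Vera → Paloma → Iris → Bilal, which is 4 levels below Dana.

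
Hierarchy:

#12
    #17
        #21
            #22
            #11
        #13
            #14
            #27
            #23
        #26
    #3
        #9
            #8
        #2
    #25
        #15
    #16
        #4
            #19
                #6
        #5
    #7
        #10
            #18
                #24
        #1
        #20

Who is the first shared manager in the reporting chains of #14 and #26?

#14's chain of managers is #13, #17, #12. #26's chain of managers is #17, #12. The first manager that appears in both chains is #17.

#17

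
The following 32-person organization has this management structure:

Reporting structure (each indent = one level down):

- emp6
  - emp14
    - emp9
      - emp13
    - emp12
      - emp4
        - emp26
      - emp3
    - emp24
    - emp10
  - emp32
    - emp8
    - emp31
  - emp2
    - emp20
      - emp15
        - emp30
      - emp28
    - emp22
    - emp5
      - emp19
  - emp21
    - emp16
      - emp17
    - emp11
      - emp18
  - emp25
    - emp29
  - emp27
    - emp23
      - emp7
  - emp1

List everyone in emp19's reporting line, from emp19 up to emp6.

emp19 reports to emp5. emp5 reports to emp2. emp2 reports to emp6. emp6 is at the top.

emp19 -> emp5 -> emp2 -> emp6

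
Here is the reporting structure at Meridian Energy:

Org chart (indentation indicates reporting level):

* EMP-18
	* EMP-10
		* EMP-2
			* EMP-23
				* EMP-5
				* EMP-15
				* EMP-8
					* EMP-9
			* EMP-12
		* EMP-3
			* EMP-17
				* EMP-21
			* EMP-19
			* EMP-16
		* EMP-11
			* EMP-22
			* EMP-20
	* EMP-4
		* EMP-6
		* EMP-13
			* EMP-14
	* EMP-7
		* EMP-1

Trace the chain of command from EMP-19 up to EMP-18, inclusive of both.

EMP-19 reports to EMP-3. EMP-3 reports to EMP-10. EMP-10 reports to EMP-18. EMP-18 is at the top.

EMP-19 -> EMP-3 -> EMP-10 -> EMP-18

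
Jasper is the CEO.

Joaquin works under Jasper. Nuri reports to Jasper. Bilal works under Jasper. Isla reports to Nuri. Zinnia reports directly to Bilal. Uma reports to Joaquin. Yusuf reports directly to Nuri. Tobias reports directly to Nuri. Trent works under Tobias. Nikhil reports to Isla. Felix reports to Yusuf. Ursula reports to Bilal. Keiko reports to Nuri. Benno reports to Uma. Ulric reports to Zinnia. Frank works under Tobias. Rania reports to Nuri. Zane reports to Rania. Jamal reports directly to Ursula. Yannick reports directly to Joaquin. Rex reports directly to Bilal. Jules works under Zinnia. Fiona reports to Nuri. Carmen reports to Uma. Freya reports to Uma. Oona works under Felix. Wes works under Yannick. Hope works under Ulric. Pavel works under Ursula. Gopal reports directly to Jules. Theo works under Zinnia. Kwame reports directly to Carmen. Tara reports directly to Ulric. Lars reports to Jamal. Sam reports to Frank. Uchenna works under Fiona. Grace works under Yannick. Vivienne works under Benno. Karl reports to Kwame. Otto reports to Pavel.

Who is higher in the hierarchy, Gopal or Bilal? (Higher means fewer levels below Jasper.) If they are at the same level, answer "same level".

Gopal is 4 levels below Jasper; Bilal is 1. Bilal is higher.

Bilal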